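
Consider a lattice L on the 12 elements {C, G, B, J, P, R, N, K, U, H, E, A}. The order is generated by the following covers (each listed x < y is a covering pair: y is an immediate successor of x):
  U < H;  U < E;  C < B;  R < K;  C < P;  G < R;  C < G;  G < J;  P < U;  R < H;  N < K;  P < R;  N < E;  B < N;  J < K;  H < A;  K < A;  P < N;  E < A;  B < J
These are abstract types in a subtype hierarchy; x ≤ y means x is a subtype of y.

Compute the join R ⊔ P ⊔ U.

Common upper bounds of {R, P, U}: A, H.
The least among these is H.

H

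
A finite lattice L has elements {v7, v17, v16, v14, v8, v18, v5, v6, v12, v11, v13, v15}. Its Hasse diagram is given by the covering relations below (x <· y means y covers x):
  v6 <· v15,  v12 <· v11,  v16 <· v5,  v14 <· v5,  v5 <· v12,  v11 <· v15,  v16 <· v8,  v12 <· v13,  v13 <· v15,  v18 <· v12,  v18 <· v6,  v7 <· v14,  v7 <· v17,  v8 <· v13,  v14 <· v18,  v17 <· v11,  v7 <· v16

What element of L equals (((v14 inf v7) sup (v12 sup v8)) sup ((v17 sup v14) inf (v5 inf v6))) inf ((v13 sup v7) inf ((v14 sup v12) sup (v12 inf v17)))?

v14 ∧ v7 = v7
v12 ∨ v8 = v13
v7 ∨ v13 = v13
v17 ∨ v14 = v11
v5 ∧ v6 = v14
v11 ∧ v14 = v14
v13 ∨ v14 = v13
v13 ∨ v7 = v13
v14 ∨ v12 = v12
v12 ∧ v17 = v7
v12 ∨ v7 = v12
v13 ∧ v12 = v12
v13 ∧ v12 = v12

v12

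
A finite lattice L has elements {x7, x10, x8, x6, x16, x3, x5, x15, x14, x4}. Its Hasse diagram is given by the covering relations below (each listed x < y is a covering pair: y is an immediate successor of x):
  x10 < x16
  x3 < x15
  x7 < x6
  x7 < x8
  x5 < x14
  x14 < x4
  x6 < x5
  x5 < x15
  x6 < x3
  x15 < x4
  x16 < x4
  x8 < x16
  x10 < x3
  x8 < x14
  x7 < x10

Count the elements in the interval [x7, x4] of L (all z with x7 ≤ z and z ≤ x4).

10

The interval [x7, x4] = {x10, x14, x15, x16, x3, x4, x5, x6, x7, x8}, which has 10 elements.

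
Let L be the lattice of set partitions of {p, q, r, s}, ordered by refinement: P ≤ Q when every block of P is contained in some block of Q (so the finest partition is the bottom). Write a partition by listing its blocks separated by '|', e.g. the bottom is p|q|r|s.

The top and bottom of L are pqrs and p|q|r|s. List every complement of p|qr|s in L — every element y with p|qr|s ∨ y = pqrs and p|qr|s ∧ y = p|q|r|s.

Need y with p|qr|s ∨ y = pqrs and p|qr|s ∧ y = p|q|r|s.
Checking each element gives: pqs|r, pq|rs, prs|q, pr|qs.

pqs|r, pq|rs, prs|q, pr|qs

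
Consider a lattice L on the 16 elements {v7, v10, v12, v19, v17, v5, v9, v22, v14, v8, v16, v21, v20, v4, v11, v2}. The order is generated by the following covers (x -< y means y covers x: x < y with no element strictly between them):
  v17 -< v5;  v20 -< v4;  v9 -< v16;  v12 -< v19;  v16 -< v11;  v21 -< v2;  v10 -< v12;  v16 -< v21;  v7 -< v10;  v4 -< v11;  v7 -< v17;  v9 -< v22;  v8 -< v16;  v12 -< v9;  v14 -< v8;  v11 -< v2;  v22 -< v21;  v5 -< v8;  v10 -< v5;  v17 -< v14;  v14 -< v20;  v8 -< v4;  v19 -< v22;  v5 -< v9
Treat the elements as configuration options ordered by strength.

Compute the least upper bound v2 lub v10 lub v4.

v2

Common upper bounds of {v2, v10, v4}: v2.
The least among these is v2.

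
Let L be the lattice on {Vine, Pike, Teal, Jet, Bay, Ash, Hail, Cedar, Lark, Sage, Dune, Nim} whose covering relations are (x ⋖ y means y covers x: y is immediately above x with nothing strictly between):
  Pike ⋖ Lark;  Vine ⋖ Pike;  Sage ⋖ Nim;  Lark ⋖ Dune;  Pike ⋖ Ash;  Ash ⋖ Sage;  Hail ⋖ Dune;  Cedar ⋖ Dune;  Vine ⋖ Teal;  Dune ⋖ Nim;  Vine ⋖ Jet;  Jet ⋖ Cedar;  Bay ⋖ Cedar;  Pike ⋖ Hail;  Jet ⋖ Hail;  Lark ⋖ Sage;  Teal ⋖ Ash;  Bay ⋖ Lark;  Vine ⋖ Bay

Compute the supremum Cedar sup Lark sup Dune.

Dune

Common upper bounds of {Cedar, Lark, Dune}: Dune, Nim.
The least among these is Dune.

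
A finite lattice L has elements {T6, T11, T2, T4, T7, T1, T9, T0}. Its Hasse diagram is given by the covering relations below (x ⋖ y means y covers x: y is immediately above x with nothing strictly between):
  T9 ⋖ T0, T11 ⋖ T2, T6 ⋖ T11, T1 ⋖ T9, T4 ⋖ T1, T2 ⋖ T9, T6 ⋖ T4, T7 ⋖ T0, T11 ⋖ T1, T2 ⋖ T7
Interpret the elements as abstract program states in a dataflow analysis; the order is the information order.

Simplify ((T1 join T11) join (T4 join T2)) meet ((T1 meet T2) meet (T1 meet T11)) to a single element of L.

T11

T1 ∨ T11 = T1
T4 ∨ T2 = T9
T1 ∨ T9 = T9
T1 ∧ T2 = T11
T1 ∧ T11 = T11
T11 ∧ T11 = T11
T9 ∧ T11 = T11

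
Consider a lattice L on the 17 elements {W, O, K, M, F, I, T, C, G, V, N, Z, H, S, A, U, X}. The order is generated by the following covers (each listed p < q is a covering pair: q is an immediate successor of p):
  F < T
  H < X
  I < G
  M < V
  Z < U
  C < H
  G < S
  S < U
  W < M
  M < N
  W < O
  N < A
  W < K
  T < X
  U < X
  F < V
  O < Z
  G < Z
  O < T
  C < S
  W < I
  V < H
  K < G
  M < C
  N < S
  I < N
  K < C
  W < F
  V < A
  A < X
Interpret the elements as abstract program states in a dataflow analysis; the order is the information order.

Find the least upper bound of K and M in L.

C

Common upper bounds of {K, M}: C, H, S, U, X.
The least among these is C.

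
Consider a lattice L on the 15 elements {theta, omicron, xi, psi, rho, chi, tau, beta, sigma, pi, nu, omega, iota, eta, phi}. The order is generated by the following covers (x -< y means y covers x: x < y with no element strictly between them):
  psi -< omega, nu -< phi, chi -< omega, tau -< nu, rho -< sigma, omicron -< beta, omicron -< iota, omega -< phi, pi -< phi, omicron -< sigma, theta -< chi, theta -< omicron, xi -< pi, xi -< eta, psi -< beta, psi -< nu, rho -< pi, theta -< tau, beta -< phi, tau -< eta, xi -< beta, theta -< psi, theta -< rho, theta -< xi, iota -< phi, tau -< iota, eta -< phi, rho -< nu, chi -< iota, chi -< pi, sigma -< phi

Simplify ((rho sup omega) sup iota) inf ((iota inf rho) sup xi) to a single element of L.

xi

rho ∨ omega = phi
phi ∨ iota = phi
iota ∧ rho = theta
theta ∨ xi = xi
phi ∧ xi = xi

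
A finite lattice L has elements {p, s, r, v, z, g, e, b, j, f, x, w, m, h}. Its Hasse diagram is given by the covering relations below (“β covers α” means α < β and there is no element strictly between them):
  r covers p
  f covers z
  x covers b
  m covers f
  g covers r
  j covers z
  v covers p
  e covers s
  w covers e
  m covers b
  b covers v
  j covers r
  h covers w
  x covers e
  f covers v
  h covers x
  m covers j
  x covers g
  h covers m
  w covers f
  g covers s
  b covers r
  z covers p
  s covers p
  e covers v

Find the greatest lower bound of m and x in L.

Common lower bounds of {m, x}: b, p, r, v.
The greatest among these is b.

b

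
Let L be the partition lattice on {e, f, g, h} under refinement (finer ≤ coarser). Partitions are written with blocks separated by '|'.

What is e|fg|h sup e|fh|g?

Common upper bounds of {e|fg|h, e|fh|g}: efgh, e|fgh.
The least among these is e|fgh.

e|fgh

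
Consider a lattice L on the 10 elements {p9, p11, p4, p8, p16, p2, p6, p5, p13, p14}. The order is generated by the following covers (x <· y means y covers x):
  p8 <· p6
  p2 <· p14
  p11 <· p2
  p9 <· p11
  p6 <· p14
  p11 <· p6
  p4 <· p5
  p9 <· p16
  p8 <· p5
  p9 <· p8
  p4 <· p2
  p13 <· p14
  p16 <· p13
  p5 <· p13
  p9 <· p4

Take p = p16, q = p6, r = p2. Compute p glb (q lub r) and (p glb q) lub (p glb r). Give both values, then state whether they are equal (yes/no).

q lub r = p14, so p glb (q lub r) = p16 glb p14 = p16.
p glb q = p9 and p glb r = p9, so (p glb q) lub (p glb r) = p9 lub p9 = p9.
Equal: no.

p16; p9; no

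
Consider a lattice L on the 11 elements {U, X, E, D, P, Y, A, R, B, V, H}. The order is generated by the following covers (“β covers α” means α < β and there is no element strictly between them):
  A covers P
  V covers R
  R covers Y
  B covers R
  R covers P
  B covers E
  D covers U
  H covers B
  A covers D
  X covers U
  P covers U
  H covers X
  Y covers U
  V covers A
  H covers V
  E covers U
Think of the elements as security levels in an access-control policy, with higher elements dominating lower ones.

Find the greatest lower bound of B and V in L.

R

Common lower bounds of {B, V}: P, R, U, Y.
The greatest among these is R.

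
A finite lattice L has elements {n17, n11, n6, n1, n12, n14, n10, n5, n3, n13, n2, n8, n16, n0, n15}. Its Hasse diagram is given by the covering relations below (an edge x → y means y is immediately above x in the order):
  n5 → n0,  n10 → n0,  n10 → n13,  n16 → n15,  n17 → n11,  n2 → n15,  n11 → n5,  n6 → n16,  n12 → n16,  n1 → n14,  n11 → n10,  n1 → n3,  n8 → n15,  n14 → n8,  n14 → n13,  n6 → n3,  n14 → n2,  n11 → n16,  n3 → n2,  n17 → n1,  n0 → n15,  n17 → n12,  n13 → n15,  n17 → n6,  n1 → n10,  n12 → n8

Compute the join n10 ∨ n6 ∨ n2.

Common upper bounds of {n10, n6, n2}: n15.
The least among these is n15.

n15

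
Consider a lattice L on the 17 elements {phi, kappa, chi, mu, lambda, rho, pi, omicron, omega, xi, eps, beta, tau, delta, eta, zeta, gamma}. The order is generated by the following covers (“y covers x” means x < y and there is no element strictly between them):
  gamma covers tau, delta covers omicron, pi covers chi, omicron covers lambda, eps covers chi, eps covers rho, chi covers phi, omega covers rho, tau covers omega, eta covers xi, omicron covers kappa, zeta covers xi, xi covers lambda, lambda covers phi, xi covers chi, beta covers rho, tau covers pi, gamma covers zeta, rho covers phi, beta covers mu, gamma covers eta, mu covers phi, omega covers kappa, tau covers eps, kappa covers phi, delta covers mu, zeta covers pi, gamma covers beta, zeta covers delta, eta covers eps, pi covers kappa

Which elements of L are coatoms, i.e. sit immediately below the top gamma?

beta, eta, tau, zeta

The coatoms are exactly the elements covered by gamma: beta, eta, tau, zeta.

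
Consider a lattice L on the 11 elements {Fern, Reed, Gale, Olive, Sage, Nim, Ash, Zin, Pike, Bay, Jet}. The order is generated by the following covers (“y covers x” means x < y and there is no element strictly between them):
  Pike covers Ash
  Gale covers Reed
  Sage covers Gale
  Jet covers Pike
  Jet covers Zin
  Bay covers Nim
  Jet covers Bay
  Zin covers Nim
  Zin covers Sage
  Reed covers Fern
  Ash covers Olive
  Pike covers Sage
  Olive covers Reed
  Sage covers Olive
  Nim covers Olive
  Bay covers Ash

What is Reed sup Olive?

Common upper bounds of {Reed, Olive}: Ash, Bay, Jet, Nim, Olive, Pike, Sage, Zin.
The least among these is Olive.

Olive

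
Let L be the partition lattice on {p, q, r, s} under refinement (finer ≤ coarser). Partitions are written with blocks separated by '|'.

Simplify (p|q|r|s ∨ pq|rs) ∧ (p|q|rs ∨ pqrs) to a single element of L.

pq|rs

p|q|r|s ∨ pq|rs = pq|rs
p|q|rs ∨ pqrs = pqrs
pq|rs ∧ pqrs = pq|rs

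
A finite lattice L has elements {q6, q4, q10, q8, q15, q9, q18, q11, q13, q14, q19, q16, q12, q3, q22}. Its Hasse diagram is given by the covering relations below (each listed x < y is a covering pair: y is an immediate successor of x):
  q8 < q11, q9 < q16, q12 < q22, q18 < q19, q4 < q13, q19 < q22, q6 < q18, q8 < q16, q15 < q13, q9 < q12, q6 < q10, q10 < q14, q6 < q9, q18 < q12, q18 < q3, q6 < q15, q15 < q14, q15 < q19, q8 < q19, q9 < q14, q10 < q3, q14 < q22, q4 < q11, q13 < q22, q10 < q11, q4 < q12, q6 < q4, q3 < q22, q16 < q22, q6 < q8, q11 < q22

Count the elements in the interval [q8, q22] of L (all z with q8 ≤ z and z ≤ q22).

The interval [q8, q22] = {q11, q16, q19, q22, q8}, which has 5 elements.

5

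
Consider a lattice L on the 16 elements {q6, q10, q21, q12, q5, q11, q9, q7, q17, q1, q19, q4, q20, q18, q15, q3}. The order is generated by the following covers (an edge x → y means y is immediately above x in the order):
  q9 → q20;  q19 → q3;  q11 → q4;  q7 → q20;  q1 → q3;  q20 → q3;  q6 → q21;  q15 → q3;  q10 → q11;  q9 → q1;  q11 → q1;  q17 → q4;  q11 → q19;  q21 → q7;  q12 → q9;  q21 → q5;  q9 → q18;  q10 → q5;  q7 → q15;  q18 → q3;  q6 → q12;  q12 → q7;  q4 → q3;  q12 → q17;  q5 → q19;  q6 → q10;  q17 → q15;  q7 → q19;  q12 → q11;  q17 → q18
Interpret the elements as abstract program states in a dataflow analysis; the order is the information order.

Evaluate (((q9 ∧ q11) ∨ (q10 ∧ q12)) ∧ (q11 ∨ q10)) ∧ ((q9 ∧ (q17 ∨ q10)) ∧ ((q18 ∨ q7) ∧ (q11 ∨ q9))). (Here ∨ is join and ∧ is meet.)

q12

q9 ∧ q11 = q12
q10 ∧ q12 = q6
q12 ∨ q6 = q12
q11 ∨ q10 = q11
q12 ∧ q11 = q12
q17 ∨ q10 = q4
q9 ∧ q4 = q12
q18 ∨ q7 = q3
q11 ∨ q9 = q1
q3 ∧ q1 = q1
q12 ∧ q1 = q12
q12 ∧ q12 = q12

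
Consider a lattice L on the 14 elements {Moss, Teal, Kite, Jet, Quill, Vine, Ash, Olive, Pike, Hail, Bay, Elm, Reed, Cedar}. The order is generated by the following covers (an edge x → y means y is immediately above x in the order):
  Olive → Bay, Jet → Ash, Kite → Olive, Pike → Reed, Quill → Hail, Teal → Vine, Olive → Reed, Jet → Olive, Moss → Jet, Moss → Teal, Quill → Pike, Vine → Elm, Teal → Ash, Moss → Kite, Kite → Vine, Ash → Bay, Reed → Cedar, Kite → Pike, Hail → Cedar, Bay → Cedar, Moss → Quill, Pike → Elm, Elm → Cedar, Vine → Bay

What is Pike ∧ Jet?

Common lower bounds of {Pike, Jet}: Moss.
The greatest among these is Moss.

Moss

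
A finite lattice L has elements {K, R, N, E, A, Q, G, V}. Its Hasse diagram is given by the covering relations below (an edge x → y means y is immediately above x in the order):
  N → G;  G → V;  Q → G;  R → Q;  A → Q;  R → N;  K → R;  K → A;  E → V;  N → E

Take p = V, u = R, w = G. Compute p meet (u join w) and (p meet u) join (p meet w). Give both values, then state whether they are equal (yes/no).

u join w = G, so p meet (u join w) = V meet G = G.
p meet u = R and p meet w = G, so (p meet u) join (p meet w) = R join G = G.
Equal: yes.

G; G; yes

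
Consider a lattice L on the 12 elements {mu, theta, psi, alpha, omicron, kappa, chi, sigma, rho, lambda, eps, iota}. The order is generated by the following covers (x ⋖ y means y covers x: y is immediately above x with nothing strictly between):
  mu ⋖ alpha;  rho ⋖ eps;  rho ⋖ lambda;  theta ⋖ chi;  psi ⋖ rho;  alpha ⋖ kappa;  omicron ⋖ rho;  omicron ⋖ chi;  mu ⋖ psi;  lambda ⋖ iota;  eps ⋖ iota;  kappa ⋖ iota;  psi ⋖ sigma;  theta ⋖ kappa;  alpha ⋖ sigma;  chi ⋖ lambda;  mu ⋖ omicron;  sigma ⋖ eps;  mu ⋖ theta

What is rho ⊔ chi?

Common upper bounds of {rho, chi}: iota, lambda.
The least among these is lambda.

lambda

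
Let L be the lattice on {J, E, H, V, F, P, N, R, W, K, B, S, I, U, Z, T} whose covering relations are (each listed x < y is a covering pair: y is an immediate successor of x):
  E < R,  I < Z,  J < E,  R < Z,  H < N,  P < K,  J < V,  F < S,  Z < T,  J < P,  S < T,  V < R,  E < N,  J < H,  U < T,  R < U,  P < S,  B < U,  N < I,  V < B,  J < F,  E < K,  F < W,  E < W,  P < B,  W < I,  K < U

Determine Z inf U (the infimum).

Common lower bounds of {Z, U}: E, J, R, V.
The greatest among these is R.

R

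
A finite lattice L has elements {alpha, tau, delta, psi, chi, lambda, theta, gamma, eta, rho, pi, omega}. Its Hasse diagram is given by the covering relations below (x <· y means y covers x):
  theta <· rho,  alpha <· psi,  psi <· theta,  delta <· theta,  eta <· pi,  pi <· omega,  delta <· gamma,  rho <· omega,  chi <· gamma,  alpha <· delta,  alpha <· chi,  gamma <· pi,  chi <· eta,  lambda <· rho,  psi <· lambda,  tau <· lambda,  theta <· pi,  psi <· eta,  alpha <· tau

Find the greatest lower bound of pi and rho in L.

Common lower bounds of {pi, rho}: alpha, delta, psi, theta.
The greatest among these is theta.

theta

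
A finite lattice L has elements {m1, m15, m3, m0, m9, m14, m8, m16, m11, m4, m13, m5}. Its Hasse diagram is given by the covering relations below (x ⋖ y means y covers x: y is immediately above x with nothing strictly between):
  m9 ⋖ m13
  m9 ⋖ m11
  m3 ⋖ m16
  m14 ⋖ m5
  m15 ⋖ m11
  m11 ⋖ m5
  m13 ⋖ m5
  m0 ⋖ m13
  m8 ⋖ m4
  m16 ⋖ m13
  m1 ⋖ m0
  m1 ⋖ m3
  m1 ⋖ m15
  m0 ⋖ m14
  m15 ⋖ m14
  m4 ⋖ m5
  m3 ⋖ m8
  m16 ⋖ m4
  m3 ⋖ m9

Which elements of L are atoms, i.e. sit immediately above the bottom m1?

m0, m15, m3

The atoms are exactly the elements that cover m1: m0, m15, m3.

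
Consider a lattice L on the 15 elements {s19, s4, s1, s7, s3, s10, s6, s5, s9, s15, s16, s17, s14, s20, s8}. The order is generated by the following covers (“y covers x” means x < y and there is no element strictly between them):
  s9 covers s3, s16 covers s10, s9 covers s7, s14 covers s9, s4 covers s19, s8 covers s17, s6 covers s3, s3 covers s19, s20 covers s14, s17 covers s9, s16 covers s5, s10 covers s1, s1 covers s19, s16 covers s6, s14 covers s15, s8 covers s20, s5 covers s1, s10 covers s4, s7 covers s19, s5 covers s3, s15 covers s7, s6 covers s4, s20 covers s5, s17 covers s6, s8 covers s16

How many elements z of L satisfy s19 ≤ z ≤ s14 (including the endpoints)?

The interval [s19, s14] = {s14, s15, s19, s3, s7, s9}, which has 6 elements.

6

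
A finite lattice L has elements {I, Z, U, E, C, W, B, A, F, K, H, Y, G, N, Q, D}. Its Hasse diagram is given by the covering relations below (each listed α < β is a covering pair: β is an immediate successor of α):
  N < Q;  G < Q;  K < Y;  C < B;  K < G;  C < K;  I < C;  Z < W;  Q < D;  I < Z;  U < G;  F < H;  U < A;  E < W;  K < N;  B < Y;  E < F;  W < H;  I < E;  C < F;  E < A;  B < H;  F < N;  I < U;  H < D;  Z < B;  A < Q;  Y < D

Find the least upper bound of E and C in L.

F

Common upper bounds of {E, C}: D, F, H, N, Q.
The least among these is F.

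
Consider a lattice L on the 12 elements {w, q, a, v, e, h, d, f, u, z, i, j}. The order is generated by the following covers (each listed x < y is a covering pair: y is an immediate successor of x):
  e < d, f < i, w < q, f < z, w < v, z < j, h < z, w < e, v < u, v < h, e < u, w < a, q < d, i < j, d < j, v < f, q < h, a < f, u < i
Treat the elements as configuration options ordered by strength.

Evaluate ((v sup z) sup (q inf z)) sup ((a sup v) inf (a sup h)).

z

v ∨ z = z
q ∧ z = q
z ∨ q = z
a ∨ v = f
a ∨ h = z
f ∧ z = f
z ∨ f = z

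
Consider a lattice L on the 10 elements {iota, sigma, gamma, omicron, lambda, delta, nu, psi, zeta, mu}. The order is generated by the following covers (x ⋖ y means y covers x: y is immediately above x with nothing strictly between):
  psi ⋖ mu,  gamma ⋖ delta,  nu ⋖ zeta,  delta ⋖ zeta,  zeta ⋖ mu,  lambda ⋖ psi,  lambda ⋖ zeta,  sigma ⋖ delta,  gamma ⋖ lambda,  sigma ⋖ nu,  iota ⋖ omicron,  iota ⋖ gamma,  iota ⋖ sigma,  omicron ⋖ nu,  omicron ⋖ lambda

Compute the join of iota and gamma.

gamma

Common upper bounds of {iota, gamma}: delta, gamma, lambda, mu, psi, zeta.
The least among these is gamma.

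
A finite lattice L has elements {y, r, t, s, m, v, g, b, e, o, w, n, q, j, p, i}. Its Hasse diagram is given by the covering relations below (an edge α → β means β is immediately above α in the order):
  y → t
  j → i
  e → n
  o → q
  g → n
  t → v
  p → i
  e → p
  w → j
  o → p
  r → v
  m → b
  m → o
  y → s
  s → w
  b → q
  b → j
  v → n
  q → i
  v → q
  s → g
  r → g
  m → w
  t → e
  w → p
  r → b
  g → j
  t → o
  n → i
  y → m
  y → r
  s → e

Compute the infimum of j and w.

w

Common lower bounds of {j, w}: m, s, w, y.
The greatest among these is w.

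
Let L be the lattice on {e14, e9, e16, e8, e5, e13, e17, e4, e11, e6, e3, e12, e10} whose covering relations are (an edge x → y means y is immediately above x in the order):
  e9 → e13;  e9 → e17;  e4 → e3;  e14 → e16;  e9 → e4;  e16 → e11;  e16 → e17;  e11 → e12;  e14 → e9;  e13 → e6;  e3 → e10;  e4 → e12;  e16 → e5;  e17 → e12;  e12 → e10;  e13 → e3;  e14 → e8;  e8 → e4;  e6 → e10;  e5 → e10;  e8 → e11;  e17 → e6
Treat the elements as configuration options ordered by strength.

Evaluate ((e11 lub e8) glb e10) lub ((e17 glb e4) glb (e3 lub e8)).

e12

e11 ∨ e8 = e11
e11 ∧ e10 = e11
e17 ∧ e4 = e9
e3 ∨ e8 = e3
e9 ∧ e3 = e9
e11 ∨ e9 = e12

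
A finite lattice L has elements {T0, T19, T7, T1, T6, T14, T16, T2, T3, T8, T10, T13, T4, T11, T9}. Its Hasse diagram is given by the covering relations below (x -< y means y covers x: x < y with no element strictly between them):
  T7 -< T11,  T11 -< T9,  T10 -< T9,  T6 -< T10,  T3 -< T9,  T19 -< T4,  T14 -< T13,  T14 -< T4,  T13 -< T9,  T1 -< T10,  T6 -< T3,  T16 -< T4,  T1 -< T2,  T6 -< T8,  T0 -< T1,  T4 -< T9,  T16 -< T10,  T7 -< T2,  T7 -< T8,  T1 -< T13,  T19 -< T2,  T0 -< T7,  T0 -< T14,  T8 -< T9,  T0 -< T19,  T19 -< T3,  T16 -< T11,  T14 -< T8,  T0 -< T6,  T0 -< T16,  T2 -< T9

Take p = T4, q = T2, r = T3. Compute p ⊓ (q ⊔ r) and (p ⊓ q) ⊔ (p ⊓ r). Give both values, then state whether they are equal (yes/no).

T4; T19; no

q ⊔ r = T9, so p ⊓ (q ⊔ r) = T4 ⊓ T9 = T4.
p ⊓ q = T19 and p ⊓ r = T19, so (p ⊓ q) ⊔ (p ⊓ r) = T19 ⊔ T19 = T19.
Equal: no.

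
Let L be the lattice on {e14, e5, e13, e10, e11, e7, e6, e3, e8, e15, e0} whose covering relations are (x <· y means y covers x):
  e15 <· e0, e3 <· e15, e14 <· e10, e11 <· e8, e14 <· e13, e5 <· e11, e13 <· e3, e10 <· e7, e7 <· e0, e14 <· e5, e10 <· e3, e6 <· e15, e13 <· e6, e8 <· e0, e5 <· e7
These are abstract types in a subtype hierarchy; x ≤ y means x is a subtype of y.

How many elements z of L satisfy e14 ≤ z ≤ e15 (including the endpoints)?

The interval [e14, e15] = {e10, e13, e14, e15, e3, e6}, which has 6 elements.

6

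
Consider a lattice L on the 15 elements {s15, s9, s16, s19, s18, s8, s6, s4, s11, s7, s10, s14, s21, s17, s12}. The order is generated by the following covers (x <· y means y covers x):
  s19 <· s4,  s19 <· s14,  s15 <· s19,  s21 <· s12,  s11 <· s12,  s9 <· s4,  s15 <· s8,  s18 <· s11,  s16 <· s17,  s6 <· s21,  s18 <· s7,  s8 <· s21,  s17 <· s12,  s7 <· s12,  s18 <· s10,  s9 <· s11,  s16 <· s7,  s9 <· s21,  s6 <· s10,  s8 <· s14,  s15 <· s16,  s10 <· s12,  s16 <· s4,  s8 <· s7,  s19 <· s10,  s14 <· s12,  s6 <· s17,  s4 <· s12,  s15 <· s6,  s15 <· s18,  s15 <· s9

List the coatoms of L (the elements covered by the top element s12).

s10, s11, s14, s17, s21, s4, s7

The coatoms are exactly the elements covered by s12: s10, s11, s14, s17, s21, s4, s7.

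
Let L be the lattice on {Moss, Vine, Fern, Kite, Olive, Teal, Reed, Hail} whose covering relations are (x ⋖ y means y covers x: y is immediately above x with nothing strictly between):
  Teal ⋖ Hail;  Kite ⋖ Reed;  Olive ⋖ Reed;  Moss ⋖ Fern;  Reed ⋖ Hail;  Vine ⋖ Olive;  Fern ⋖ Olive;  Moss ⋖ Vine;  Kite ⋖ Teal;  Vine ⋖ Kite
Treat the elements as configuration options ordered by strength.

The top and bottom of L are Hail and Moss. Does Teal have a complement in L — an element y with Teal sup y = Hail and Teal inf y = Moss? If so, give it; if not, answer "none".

Need y with Teal ∨ y = Hail and Teal ∧ y = Moss.
Checking each element gives: Fern.

Fern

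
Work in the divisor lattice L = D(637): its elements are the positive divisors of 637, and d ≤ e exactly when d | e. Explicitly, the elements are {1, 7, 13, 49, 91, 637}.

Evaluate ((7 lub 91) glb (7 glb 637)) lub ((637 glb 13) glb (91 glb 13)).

7 ∨ 91 = 91
7 ∧ 637 = 7
91 ∧ 7 = 7
637 ∧ 13 = 13
91 ∧ 13 = 13
13 ∧ 13 = 13
7 ∨ 13 = 91

91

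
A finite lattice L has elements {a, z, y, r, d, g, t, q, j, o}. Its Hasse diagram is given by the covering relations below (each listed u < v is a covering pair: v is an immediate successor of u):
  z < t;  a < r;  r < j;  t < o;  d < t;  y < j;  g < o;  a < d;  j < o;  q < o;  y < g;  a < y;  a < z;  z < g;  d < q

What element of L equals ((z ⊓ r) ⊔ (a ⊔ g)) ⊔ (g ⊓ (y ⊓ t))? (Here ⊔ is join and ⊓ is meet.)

g

z ∧ r = a
a ∨ g = g
a ∨ g = g
y ∧ t = a
g ∧ a = a
g ∨ a = g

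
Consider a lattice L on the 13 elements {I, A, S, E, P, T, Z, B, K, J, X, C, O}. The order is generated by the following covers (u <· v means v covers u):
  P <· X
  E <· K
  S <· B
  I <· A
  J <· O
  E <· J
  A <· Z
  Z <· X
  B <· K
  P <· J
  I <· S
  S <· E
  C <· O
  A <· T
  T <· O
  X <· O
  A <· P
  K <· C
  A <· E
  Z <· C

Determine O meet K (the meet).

K

Common lower bounds of {O, K}: A, B, E, I, K, S.
The greatest among these is K.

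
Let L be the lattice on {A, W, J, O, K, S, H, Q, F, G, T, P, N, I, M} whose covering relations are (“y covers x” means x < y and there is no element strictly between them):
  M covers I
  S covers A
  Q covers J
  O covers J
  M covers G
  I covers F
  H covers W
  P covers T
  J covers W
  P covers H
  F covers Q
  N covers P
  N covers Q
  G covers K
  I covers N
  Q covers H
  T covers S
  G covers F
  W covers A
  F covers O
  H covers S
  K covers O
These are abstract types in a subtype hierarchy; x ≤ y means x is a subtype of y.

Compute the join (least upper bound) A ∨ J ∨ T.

Common upper bounds of {A, J, T}: I, M, N.
The least among these is N.

N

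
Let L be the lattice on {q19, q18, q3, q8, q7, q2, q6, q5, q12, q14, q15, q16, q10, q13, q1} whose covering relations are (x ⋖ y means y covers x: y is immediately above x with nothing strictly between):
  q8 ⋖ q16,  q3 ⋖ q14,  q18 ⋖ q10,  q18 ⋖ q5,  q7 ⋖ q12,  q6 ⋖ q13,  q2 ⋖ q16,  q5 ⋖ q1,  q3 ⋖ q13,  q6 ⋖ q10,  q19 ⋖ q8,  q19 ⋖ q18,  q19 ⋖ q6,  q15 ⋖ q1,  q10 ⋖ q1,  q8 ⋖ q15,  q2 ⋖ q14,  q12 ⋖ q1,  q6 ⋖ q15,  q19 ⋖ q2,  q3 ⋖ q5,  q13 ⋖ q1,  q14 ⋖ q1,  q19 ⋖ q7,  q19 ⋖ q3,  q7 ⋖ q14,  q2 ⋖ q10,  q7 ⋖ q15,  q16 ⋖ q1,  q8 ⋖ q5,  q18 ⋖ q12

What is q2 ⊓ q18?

q19

Common lower bounds of {q2, q18}: q19.
The greatest among these is q19.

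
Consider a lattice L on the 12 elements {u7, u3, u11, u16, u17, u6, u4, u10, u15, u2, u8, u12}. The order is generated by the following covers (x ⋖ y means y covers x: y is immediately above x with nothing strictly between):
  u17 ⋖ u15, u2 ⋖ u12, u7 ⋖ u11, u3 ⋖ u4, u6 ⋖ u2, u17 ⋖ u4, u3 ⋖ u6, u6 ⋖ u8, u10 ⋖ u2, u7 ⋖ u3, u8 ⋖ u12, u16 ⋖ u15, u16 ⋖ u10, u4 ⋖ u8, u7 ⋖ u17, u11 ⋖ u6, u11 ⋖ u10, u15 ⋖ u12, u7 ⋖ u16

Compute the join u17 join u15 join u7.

Common upper bounds of {u17, u15, u7}: u12, u15.
The least among these is u15.

u15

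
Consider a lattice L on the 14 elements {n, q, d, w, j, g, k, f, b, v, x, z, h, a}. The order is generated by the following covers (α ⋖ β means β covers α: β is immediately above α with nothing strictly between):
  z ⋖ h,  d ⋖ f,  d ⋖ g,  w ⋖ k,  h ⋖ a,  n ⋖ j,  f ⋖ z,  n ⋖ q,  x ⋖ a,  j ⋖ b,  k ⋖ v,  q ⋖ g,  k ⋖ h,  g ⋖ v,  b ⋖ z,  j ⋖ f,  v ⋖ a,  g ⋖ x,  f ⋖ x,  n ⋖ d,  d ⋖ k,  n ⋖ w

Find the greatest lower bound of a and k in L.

Common lower bounds of {a, k}: d, k, n, w.
The greatest among these is k.

k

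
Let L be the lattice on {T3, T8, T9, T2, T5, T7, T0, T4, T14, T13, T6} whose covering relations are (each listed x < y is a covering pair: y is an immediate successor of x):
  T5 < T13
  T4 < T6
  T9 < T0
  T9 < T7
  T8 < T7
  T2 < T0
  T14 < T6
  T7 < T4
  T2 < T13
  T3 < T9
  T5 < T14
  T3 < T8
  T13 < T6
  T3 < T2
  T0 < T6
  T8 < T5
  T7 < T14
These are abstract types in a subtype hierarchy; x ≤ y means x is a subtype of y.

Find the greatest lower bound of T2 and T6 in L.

Common lower bounds of {T2, T6}: T2, T3.
The greatest among these is T2.

T2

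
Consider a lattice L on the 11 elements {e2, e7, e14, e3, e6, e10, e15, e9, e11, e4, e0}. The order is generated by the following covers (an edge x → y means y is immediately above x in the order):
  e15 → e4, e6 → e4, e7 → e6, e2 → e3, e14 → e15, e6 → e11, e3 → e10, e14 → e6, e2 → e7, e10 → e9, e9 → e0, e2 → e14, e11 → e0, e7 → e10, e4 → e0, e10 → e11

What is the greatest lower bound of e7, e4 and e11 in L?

e7

Common lower bounds of {e7, e4, e11}: e2, e7.
The greatest among these is e7.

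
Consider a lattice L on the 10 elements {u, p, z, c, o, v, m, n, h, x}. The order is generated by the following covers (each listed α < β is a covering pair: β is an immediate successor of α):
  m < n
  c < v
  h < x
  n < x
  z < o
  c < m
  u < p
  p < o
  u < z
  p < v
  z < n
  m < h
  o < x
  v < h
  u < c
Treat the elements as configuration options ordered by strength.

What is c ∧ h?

Common lower bounds of {c, h}: c, u.
The greatest among these is c.

c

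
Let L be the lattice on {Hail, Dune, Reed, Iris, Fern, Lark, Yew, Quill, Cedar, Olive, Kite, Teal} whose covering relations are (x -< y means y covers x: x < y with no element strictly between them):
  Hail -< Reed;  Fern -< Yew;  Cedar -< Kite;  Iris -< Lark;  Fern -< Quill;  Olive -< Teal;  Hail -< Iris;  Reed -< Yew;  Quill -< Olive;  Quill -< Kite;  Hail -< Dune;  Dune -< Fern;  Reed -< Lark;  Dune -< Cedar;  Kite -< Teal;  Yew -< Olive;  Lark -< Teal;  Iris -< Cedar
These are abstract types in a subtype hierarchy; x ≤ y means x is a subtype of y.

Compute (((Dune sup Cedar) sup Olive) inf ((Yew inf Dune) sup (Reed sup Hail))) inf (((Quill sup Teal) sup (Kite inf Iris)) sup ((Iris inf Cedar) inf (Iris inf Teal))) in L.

Dune ∨ Cedar = Cedar
Cedar ∨ Olive = Teal
Yew ∧ Dune = Dune
Reed ∨ Hail = Reed
Dune ∨ Reed = Yew
Teal ∧ Yew = Yew
Quill ∨ Teal = Teal
Kite ∧ Iris = Iris
Teal ∨ Iris = Teal
Iris ∧ Cedar = Iris
Iris ∧ Teal = Iris
Iris ∧ Iris = Iris
Teal ∨ Iris = Teal
Yew ∧ Teal = Yew

Yew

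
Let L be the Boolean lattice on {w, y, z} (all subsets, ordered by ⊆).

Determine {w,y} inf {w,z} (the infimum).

Under ⊆, meet is intersection: {w,y} ∩ {w,z} = {w}.

{w}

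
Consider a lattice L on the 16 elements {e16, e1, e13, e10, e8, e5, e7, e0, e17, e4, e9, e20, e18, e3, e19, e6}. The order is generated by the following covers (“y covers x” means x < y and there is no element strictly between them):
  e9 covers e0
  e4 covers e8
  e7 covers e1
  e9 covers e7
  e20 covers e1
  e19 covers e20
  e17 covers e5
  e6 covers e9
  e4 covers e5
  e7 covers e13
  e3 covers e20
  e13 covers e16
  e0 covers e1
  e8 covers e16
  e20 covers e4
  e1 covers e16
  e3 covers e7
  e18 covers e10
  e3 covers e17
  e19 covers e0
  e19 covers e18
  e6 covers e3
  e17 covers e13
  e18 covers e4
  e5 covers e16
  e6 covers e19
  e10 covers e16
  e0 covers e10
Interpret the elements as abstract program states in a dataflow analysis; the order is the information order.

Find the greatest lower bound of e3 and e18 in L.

Common lower bounds of {e3, e18}: e16, e4, e5, e8.
The greatest among these is e4.

e4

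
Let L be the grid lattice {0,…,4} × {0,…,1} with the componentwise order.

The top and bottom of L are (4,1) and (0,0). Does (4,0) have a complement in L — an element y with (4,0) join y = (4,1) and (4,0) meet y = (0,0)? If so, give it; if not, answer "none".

(0,1)

Need y with (4,0) ∨ y = (4,1) and (4,0) ∧ y = (0,0).
Checking each element gives: (0,1).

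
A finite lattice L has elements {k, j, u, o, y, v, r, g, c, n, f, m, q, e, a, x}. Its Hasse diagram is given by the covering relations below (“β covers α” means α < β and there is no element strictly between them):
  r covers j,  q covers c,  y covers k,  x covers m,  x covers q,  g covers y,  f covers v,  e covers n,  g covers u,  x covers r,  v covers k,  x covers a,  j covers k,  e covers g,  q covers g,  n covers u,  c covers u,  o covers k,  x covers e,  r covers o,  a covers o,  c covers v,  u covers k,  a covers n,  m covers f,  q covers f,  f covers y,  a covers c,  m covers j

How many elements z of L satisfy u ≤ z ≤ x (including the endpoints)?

The interval [u, x] = {a, c, e, g, n, q, u, x}, which has 8 elements.

8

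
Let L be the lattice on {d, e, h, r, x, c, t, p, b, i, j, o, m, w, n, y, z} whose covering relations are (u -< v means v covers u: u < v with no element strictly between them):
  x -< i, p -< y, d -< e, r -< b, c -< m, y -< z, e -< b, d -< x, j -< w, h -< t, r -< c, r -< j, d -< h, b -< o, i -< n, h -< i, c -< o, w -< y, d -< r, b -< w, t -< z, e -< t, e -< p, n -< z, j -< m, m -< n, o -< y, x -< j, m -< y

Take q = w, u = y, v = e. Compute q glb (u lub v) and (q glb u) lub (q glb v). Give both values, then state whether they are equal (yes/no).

w; w; yes

u lub v = y, so q glb (u lub v) = w glb y = w.
q glb u = w and q glb v = e, so (q glb u) lub (q glb v) = w lub e = w.
Equal: yes.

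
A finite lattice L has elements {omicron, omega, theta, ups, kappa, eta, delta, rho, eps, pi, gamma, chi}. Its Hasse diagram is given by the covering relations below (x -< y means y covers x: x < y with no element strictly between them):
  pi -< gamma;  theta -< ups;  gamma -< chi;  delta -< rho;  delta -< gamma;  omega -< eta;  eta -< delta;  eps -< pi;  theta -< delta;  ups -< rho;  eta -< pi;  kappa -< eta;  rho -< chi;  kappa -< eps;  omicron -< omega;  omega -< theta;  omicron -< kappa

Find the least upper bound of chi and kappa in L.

chi

Common upper bounds of {chi, kappa}: chi.
The least among these is chi.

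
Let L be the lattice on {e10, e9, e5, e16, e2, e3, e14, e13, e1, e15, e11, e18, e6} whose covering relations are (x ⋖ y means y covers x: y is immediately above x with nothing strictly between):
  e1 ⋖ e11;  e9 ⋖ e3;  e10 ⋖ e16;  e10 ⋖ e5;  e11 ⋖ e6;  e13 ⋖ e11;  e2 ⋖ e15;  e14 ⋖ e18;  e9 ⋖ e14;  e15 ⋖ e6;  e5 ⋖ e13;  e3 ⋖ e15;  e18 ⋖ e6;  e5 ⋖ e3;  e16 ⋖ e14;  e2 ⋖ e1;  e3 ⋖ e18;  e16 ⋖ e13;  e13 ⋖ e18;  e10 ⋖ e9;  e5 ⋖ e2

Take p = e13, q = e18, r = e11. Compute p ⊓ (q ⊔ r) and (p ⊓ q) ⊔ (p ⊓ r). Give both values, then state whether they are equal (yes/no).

e13; e13; yes

q ⊔ r = e6, so p ⊓ (q ⊔ r) = e13 ⊓ e6 = e13.
p ⊓ q = e13 and p ⊓ r = e13, so (p ⊓ q) ⊔ (p ⊓ r) = e13 ⊔ e13 = e13.
Equal: yes.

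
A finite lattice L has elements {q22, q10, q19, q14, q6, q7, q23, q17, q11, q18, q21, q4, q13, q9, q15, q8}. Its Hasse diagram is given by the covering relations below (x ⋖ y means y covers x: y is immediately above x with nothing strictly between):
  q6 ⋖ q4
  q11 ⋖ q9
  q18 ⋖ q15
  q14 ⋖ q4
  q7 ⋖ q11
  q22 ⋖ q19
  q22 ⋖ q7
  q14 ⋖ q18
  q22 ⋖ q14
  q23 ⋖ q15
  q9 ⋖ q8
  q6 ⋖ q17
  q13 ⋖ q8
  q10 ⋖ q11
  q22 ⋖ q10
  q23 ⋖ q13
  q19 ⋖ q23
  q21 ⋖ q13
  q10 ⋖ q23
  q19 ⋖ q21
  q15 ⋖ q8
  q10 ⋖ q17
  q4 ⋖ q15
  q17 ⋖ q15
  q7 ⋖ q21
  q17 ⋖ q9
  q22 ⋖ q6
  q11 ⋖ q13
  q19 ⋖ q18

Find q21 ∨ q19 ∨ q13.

Common upper bounds of {q21, q19, q13}: q13, q8.
The least among these is q13.

q13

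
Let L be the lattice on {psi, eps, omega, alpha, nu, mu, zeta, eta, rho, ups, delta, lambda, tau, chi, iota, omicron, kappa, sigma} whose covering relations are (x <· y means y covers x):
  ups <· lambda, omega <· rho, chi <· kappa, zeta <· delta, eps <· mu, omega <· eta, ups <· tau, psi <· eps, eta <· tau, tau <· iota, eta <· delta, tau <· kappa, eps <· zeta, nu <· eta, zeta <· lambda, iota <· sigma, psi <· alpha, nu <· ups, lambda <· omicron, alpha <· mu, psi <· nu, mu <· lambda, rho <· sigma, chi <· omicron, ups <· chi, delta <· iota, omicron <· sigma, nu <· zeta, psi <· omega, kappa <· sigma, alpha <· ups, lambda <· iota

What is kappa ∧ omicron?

Common lower bounds of {kappa, omicron}: alpha, chi, nu, psi, ups.
The greatest among these is chi.

chi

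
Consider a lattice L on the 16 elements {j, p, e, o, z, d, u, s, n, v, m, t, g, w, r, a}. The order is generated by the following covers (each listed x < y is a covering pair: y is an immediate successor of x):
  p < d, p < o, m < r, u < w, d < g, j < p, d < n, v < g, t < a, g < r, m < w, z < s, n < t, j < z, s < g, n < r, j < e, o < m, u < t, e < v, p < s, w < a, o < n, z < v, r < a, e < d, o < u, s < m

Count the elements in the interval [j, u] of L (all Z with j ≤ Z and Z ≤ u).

4

The interval [j, u] = {j, o, p, u}, which has 4 elements.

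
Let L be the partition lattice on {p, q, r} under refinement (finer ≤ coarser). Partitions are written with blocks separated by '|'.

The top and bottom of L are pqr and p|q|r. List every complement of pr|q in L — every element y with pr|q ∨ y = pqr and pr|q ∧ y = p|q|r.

Need y with pr|q ∨ y = pqr and pr|q ∧ y = p|q|r.
Checking each element gives: pq|r, p|qr.

pq|r, p|qr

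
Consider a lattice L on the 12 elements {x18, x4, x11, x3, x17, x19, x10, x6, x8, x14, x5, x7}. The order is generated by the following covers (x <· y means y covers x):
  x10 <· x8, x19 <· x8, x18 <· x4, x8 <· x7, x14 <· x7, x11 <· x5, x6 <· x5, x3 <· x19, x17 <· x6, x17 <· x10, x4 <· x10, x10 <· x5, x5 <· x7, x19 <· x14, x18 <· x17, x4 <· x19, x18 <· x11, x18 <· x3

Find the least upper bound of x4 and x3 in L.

Common upper bounds of {x4, x3}: x14, x19, x7, x8.
The least among these is x19.

x19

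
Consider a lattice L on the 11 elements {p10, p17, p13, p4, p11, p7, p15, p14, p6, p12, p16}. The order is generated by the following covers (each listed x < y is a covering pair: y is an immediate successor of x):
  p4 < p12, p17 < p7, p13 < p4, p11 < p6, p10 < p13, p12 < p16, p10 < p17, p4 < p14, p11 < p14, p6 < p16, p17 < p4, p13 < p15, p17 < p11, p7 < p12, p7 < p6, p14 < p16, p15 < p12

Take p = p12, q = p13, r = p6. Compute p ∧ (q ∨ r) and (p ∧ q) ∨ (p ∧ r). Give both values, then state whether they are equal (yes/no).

p12; p12; yes

q ∨ r = p16, so p ∧ (q ∨ r) = p12 ∧ p16 = p12.
p ∧ q = p13 and p ∧ r = p7, so (p ∧ q) ∨ (p ∧ r) = p13 ∨ p7 = p12.
Equal: yes.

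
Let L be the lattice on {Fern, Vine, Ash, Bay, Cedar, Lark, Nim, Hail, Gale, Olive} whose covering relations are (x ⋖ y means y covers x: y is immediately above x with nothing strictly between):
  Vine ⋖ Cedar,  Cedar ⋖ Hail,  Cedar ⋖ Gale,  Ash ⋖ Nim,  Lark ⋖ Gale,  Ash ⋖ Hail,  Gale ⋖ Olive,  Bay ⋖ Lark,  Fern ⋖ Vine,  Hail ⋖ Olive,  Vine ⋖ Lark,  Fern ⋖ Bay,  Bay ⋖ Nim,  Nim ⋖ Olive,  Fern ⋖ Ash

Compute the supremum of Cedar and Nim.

Common upper bounds of {Cedar, Nim}: Olive.
The least among these is Olive.

Olive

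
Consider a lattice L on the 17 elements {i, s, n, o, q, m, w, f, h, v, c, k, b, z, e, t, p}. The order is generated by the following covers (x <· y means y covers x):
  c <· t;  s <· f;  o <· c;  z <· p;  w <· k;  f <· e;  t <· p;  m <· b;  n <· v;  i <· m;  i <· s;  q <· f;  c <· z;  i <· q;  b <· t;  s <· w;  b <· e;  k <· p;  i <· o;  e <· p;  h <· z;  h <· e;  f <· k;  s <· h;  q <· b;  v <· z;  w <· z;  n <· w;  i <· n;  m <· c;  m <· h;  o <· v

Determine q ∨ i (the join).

Common upper bounds of {q, i}: b, e, f, k, p, q, t.
The least among these is q.

q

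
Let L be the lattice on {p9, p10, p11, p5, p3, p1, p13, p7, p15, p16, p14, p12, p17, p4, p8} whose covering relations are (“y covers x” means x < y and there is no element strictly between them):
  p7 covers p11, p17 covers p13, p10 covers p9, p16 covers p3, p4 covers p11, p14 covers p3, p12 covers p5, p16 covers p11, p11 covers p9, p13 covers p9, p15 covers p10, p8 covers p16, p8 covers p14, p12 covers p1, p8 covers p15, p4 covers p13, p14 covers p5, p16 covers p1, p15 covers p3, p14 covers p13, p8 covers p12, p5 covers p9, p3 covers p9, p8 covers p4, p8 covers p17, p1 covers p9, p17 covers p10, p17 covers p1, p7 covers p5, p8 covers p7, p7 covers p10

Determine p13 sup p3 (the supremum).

p14

Common upper bounds of {p13, p3}: p14, p8.
The least among these is p14.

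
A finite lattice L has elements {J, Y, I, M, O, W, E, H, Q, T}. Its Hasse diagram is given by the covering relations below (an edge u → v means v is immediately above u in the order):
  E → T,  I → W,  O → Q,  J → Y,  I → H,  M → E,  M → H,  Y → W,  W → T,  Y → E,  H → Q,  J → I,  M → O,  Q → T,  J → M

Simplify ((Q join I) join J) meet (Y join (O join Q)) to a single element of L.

Q ∨ I = Q
Q ∨ J = Q
O ∨ Q = Q
Y ∨ Q = T
Q ∧ T = Q

Q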